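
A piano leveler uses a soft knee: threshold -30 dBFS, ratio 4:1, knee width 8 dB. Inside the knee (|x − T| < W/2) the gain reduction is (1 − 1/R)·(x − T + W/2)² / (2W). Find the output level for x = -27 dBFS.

x − T + W/2 = -27 − (-30) + 4 = 7.
GR = (1 − 1/4) × 7² / 16 = 0.75 × 49 / 16 = 2.296875 dB.
Output = -27 − 2.296875 = -29.296875 dBFS.

-29.296875 dBFS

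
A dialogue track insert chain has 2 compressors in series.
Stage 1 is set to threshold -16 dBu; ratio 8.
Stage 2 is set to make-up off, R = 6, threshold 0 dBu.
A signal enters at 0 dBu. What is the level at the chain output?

-14 dBu

Stage 1: overshoot 16 dB → 16/8 = 2 dB → -14 dBu.
Stage 2: below threshold (-14 ≤ 0); passes unchanged; output -14 dBu.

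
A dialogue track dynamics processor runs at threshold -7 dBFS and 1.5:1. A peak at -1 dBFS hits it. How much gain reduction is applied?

2 dB

The signal is 6 dB above threshold.
A 1.5:1 ratio leaves 4 dB of that excess.
GR = overshoot in − overshoot out = 6 − 4 = 2 dB.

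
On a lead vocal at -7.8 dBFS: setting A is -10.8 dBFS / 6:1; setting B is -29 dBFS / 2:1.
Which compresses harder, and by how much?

A: GR = 3 − 3/6 = 2.5 dB.
B: GR = 21.2 − 21.2/2 = 10.6 dB.
Difference: 8.1 dB in favour of B.

B, by 8.1 dB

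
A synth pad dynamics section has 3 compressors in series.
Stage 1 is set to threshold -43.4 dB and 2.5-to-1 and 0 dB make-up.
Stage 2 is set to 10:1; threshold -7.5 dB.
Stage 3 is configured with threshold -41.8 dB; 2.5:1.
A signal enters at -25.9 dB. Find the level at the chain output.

-39.64 dB

Stage 1: overshoot 17.5 dB → 17.5/2.5 = 7 dB → -36.4 dB.
Stage 2: -36.4 dB is at or below the -7.5 dB threshold — no compression; output -36.4 dB.
Stage 3: -36.4 dB is 5.4 dB over -41.8 dB; at 2.5:1 that becomes 2.16 dB over, giving -39.64 dB.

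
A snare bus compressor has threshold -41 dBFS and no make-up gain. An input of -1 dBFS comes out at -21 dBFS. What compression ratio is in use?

2:1

Input overshoot = -1 − (-41) = 40 dB; output overshoot = -21 − (-41) = 20 dB.
Ratio = 40 / 20 = 2.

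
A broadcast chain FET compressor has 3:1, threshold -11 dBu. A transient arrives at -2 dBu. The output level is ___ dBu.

-2 dBu sits 9 dB over threshold.
3:1 compression reduces that to 9/3 = 3 dB over.
That puts the output at -8 dBu.

-8 dBu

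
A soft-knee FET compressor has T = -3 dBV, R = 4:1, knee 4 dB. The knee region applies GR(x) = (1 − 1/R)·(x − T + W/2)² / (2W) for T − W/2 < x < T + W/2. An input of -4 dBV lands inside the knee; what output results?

-4.09375 dBV

x − T + W/2 = -4 − (-3) + 2 = 1.
GR = (1 − 1/4) × 1² / 8 = 0.75 × 1 / 8 = 0.09375 dB.
Output = -4 − 0.09375 = -4.09375 dBV.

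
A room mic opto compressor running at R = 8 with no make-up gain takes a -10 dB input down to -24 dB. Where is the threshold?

Gain reduction = -10 − (-24) = 14 dB; output overshoot = GR / (R − 1) = 14 / 7 = 2 dB.
Threshold = output − output overshoot = -24 − 2 = -26 dB.

-26 dB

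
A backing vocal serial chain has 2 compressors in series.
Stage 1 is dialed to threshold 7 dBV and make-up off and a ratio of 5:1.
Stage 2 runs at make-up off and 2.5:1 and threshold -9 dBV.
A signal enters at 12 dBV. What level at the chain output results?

-2.2 dBV

Stage 1: 5 dB above 7 dBV, reduced 5:1 to 1 dB above → 8 dBV.
Stage 2: overshoot 17 dB → 17/2.5 = 6.8 dB → -2.2 dBV.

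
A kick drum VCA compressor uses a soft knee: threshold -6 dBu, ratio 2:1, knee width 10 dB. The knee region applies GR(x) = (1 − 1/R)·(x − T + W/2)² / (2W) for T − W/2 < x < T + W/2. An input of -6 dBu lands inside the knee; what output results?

x − T + W/2 = -6 − (-6) + 5 = 5.
GR = (1 − 1/2) × 5² / 20 = 0.5 × 25 / 20 = 0.625 dB.
Output = -6 − 0.625 = -6.625 dBu.

-6.625 dBu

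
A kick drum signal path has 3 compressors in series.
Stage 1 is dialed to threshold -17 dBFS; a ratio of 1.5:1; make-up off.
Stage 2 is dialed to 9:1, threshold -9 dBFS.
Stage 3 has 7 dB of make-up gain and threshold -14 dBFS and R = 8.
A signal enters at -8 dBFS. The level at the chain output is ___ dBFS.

Stage 1: 9 dB above -17 dBFS, reduced 1.5:1 to 6 dB above → -11 dBFS.
Stage 2: -11 dBFS is at or below the -9 dBFS threshold — no compression; output -11 dBFS.
Stage 3: -11 dBFS is 3 dB over -14 dBFS; at 8:1 that becomes 0.375 dB over, giving -13.625 dBFS; +7 dB make-up → -6.625 dBFS.

-6.625 dBFS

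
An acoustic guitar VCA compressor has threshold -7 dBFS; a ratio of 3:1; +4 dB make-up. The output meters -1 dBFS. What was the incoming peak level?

Stripping the +4 dB make-up gives -5 dBFS at the gain stage.
The compressed level sits -5 − (-7) = 2 dB over threshold.
Input overshoot = R × output overshoot = 6 dB → input = -7 + 6 = -1 dBFS.

-1 dBFS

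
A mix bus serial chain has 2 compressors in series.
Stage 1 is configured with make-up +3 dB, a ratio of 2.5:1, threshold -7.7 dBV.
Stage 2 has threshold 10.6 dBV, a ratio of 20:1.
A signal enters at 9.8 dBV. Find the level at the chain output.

Stage 1: overshoot 17.5 dB → 17.5/2.5 = 7 dB → -0.7 dBV; +3 dB make-up → 2.3 dBV.
Stage 2: 2.3 dBV ≤ 10.6 dBV, so stage 2 doesn't engage; output 2.3 dBV.

2.3 dBV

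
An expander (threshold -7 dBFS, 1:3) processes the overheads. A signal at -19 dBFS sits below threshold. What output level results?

-43 dBFS

Undershoot = (-7) − (-19) = 12 dB.
At 1:3, that expands to 36 dB under threshold.
Output = -7 − 36 = -43 dBFS.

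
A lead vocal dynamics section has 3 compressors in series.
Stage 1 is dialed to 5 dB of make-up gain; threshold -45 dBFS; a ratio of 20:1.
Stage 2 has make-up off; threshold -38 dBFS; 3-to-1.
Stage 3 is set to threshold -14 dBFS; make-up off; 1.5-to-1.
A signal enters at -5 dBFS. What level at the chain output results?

Stage 1: -5 dBFS is 40 dB over -45 dBFS; at 20:1 that becomes 2 dB over, giving -43 dBFS; +5 dB make-up → -38 dBFS.
Stage 2: -38 dBFS is at or below the -38 dBFS threshold — no compression; output -38 dBFS.
Stage 3: -38 dBFS ≤ -14 dBFS, so stage 3 doesn't engage; output -38 dBFS.

-38 dBFS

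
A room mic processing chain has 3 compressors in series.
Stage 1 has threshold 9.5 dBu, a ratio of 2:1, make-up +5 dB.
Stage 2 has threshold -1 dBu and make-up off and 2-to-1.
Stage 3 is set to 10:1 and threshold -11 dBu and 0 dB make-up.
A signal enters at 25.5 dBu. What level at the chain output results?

Stage 1: 25.5 dBu is 16 dB over 9.5 dBu; at 2:1 that becomes 8 dB over, giving 17.5 dBu; +5 dB make-up → 22.5 dBu.
Stage 2: 23.5 dB above -1 dBu, reduced 2:1 to 11.75 dB above → 10.75 dBu.
Stage 3: overshoot 21.75 dB → 21.75/10 = 2.175 dB → -8.825 dBu.

-8.825 dBu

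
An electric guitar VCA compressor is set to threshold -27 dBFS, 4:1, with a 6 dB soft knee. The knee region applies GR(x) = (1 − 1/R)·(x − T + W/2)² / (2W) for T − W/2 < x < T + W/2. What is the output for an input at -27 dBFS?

-27.5625 dBFS

x − T + W/2 = -27 − (-27) + 3 = 3.
GR = (1 − 1/4) × 3² / 12 = 0.75 × 9 / 12 = 0.5625 dB.
Output = -27 − 0.5625 = -27.5625 dBFS.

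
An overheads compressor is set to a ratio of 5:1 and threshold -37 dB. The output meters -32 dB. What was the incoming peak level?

-12 dB

That's 5 dB above the -37 dB threshold.
Undo the ratio: input overshoot = 5 × 5 = 25 dB, giving input = -12 dB.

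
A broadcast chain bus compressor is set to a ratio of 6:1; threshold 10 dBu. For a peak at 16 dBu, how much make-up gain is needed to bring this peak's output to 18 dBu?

Without make-up, output = threshold + overshoot/6 = 10 + 1 = 11 dBu.
Gap to target: 7 dB.

7 dB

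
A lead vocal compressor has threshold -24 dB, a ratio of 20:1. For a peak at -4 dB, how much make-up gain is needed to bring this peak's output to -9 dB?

The peak compresses to -24 + 20/20 = -23 dB.
To reach -9 dB requires -9 − (-23) = 14 dB of make-up.

14 dB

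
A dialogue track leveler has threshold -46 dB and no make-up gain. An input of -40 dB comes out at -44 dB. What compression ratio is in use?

3:1

Input overshoot = -40 − (-46) = 6 dB; output overshoot = -44 − (-46) = 2 dB.
Ratio = 6 / 2 = 3.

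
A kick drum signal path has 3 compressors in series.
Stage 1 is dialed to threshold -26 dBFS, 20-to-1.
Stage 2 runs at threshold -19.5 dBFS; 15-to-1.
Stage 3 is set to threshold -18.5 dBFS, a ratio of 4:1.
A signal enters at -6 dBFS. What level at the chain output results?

-25 dBFS

Stage 1: overshoot 20 dB → 20/20 = 1 dB → -25 dBFS.
Stage 2: -25 dBFS ≤ -19.5 dBFS, so stage 2 doesn't engage; output -25 dBFS.
Stage 3: -25 dBFS is at or below the -18.5 dBFS threshold — no compression; output -25 dBFS.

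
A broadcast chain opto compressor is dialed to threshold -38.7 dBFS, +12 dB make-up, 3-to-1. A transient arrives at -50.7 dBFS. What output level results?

-38.7 dBFS

-50.7 dBFS is 12 dB below the -38.7 dBFS threshold, so no gain reduction is applied.
Make-up gain adds 12 dB: -50.7 + 12 = -38.7 dBFS.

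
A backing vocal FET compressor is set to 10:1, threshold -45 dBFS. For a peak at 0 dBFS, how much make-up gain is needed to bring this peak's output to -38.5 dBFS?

2 dB

Overshoot 45 dB → 45/10 = 4.5 dB after compression, so the compressed level is -45 + 4.5 = -40.5 dBFS.
Make-up = target − compressed = -38.5 − (-40.5) = 2 dB.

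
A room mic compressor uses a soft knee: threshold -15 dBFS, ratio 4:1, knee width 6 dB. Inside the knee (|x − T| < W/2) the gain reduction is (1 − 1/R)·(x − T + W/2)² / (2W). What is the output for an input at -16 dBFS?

x − T + W/2 = -16 − (-15) + 3 = 2.
GR = (1 − 1/4) × 2² / 12 = 0.75 × 4 / 12 = 0.25 dB.
Output = -16 − 0.25 = -16.25 dBFS.

-16.25 dBFS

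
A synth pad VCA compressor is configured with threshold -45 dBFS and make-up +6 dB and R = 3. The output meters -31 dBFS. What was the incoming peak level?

-21 dBFS

Before make-up, the level was -31 − 6 = -37 dBFS.
That's 8 dB above the -45 dBFS threshold.
Undo the ratio: input overshoot = 8 × 3 = 24 dB, giving input = -21 dBFS.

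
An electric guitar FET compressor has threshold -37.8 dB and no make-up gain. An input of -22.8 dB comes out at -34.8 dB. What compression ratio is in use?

5:1

Input overshoot = -22.8 − (-37.8) = 15 dB; output overshoot = -34.8 − (-37.8) = 3 dB.
Ratio = 15 / 3 = 5.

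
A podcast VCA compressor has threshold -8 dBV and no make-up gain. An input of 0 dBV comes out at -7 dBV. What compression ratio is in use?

Input overshoot = 0 − (-8) = 8 dB; output overshoot = -7 − (-8) = 1 dB.
Ratio = 8 / 1 = 8.

8:1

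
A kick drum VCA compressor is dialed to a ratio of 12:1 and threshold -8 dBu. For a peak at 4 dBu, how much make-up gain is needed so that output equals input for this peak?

11 dB

The peak compresses to -8 + 12/12 = -7 dBu.
To reach 4 dBu requires 4 − (-7) = 11 dB of make-up.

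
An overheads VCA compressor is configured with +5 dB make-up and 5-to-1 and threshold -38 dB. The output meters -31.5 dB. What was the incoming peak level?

-30.5 dB

Before make-up, the level was -31.5 − 5 = -36.5 dB.
Post-compression overshoot = -36.5 − (-38) = 1.5 dB.
Undo the ratio: input overshoot = 1.5 × 5 = 7.5 dB, giving input = -30.5 dB.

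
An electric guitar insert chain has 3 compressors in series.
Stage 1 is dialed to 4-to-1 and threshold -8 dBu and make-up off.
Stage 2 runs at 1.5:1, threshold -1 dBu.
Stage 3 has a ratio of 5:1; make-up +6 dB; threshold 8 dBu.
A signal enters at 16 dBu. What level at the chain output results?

Stage 1: overshoot 24 dB → 24/4 = 6 dB → -2 dBu.
Stage 2: -2 dBu is at or below the -1 dBu threshold — no compression; output -2 dBu.
Stage 3: -2 dBu is at or below the 8 dBu threshold — no compression; make-up brings it to 4 dBu.

4 dBu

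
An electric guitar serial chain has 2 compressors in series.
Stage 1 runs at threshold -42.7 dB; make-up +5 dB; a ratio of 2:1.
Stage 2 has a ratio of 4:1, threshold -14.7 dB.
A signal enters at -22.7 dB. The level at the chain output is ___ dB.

Stage 1: -22.7 dB is 20 dB over -42.7 dB; at 2:1 that becomes 10 dB over, giving -32.7 dB; +5 dB make-up → -27.7 dB.
Stage 2: below threshold (-27.7 ≤ -14.7); passes unchanged; output -27.7 dB.

-27.7 dB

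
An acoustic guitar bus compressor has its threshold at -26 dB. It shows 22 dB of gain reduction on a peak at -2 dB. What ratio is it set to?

Input overshoot = -2 − (-26) = 24 dB.
Output overshoot = 24 − 22 = 2 dB.
Ratio = input overshoot / output overshoot = 24 / 2 = 12.

12:1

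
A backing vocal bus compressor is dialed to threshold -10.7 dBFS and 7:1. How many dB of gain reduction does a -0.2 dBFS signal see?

Overshoot = -0.2 − (-10.7) = 10.5 dB.
After 7:1 compression the overshoot becomes 10.5/7 = 1.5 dB.
So the signal is attenuated by 10.5 − 1.5 = 9 dB.

9 dB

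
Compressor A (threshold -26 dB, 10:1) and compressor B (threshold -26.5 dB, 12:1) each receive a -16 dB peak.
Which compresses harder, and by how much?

B, by 0.625 dB

A: 10 dB over, compressed to 1 dB over, so 9 dB of GR.
B: 10.5 dB over, compressed to 0.875 dB over, so 9.625 dB of GR.
Difference: 0.625 dB in favour of B.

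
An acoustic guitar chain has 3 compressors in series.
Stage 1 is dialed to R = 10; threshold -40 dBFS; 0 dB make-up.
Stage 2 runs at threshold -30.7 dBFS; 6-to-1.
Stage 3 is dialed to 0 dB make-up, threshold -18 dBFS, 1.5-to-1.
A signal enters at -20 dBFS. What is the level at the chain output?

-38 dBFS

Stage 1: -20 dBFS is 20 dB over -40 dBFS; at 10:1 that becomes 2 dB over, giving -38 dBFS.
Stage 2: -38 dBFS ≤ -30.7 dBFS, so stage 2 doesn't engage; output -38 dBFS.
Stage 3: -38 dBFS ≤ -18 dBFS, so stage 3 doesn't engage; output -38 dBFS.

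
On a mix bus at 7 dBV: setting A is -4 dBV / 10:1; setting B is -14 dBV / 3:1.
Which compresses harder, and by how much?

A: overshoot 11 dB → output overshoot 1.1 dB → GR 9.9 dB.
B: overshoot 21 dB → output overshoot 7 dB → GR 14 dB.
B applies 4.1 dB more gain reduction.

B, by 4.1 dB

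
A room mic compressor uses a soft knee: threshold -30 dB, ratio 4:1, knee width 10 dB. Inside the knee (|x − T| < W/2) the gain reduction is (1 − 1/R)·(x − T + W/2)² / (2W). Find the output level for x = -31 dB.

-31.6 dB

x − T + W/2 = -31 − (-30) + 5 = 4.
GR = (1 − 1/4) × 4² / 20 = 0.75 × 16 / 20 = 0.6 dB.
Output = -31 − 0.6 = -31.6 dB.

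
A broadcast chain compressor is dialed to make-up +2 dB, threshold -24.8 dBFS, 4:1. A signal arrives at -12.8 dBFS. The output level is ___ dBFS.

-19.8 dBFS

-12.8 dBFS sits 12 dB over threshold.
At 4:1 the overshoot is divided by 4, leaving 3 dB above threshold.
That puts the output at -21.8 dBFS; make-up adds 2 dB, giving -19.8 dBFS.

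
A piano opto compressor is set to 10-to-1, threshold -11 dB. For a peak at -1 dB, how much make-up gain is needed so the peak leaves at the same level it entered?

9 dB

The peak compresses to -11 + 10/10 = -10 dB.
To reach -1 dB requires -1 − (-10) = 9 dB of make-up.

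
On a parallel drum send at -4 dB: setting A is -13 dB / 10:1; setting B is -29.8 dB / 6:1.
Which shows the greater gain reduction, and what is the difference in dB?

B, by 13.4 dB

A: 9 dB over, compressed to 0.9 dB over, so 8.1 dB of GR.
B: 25.8 dB over, compressed to 4.3 dB over, so 21.5 dB of GR.
B reduces 13.4 dB more.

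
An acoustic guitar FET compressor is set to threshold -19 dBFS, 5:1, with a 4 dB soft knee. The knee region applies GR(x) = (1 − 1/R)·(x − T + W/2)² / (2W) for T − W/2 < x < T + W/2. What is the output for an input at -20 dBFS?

x − T + W/2 = -20 − (-19) + 2 = 1.
GR = (1 − 1/5) × 1² / 8 = 0.8 × 1 / 8 = 0.1 dB.
Output = -20 − 0.1 = -20.1 dBFS.

-20.1 dBFS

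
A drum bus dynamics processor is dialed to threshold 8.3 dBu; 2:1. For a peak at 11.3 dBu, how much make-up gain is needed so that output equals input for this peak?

1.5 dB

The peak compresses to 8.3 + 3/2 = 9.8 dBu.
To reach 11.3 dBu requires 11.3 − 9.8 = 1.5 dB of make-up.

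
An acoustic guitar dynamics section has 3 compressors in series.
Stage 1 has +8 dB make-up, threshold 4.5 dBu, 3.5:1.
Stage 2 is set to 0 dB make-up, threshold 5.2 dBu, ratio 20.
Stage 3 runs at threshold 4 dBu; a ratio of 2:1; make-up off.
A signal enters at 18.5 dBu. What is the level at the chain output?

Stage 1: 14 dB above 4.5 dBu, reduced 3.5:1 to 4 dB above → 8.5 dBu; +8 dB make-up → 16.5 dBu.
Stage 2: 16.5 dBu is 11.3 dB over 5.2 dBu; at 20:1 that becomes 0.565 dB over, giving 5.765 dBu.
Stage 3: 1.765 dB above 4 dBu, reduced 2:1 to 0.8825 dB above → 4.8825 dBu.

4.8825 dBu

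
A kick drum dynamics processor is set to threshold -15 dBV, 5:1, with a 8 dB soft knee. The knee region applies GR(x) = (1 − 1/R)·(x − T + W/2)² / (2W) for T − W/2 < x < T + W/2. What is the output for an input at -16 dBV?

x − T + W/2 = -16 − (-15) + 4 = 3.
GR = (1 − 1/5) × 3² / 16 = 0.8 × 9 / 16 = 0.45 dB.
Output = -16 − 0.45 = -16.45 dBV.

-16.45 dBV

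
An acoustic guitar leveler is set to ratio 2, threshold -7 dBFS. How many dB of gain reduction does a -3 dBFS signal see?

2 dB

Overshoot = -3 − (-7) = 4 dB.
A 2:1 ratio leaves 2 dB of that excess.
Gain reduction = 4 − 2 = 2 dB.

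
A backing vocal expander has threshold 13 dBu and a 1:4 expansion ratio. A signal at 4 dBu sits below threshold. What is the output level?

-23 dBu

Below threshold, a 1:4 expander applies gain = (4−1)×(T − x) of attenuation.
(4−1) × 9 = 27 dB, so output = 4 − 27 = -23 dBu.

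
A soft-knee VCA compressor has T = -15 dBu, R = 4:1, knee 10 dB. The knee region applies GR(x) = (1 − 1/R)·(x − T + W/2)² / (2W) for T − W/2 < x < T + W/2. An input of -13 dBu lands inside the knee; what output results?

-14.8375 dBu

x − T + W/2 = -13 − (-15) + 5 = 7.
GR = (1 − 1/4) × 7² / 20 = 0.75 × 49 / 20 = 1.8375 dB.
Output = -13 − 1.8375 = -14.8375 dBu.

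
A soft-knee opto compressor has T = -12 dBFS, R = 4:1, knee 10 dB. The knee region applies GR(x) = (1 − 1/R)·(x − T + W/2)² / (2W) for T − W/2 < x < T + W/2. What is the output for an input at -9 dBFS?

-11.4 dBFS

x − T + W/2 = -9 − (-12) + 5 = 8.
GR = (1 − 1/4) × 8² / 20 = 0.75 × 64 / 20 = 2.4 dB.
Output = -9 − 2.4 = -11.4 dBFS.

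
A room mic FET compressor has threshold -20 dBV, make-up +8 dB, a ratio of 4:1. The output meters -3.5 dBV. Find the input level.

Remove make-up: -3.5 − 8 = -11.5 dBV.
The compressed level sits -11.5 − (-20) = 8.5 dB over threshold.
Input overshoot = R × output overshoot = 34 dB → input = -20 + 34 = 14 dBV.

14 dBV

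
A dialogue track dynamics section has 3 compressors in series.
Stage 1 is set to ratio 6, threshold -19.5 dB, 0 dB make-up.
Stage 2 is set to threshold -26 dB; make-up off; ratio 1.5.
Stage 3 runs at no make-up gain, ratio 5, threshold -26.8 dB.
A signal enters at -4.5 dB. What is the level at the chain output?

Stage 1: 15 dB above -19.5 dB, reduced 6:1 to 2.5 dB above → -17 dB.
Stage 2: 9 dB above -26 dB, reduced 1.5:1 to 6 dB above → -20 dB.
Stage 3: 6.8 dB above -26.8 dB, reduced 5:1 to 1.36 dB above → -25.44 dB.

-25.44 dB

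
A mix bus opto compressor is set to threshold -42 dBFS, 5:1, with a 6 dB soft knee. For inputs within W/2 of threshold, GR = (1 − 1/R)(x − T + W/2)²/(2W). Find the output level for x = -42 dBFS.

x − T + W/2 = -42 − (-42) + 3 = 3.
GR = (1 − 1/5) × 3² / 12 = 0.8 × 9 / 12 = 0.6 dB.
Output = -42 − 0.6 = -42.6 dBFS.

-42.6 dBFS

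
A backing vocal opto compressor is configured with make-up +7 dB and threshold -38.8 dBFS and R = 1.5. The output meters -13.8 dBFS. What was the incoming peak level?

-11.8 dBFS

Stripping the +7 dB make-up gives -20.8 dBFS at the gain stage.
Post-compression overshoot = -20.8 − (-38.8) = 18 dB.
Undo the ratio: input overshoot = 18 × 1.5 = 27 dB, giving input = -11.8 dBFS.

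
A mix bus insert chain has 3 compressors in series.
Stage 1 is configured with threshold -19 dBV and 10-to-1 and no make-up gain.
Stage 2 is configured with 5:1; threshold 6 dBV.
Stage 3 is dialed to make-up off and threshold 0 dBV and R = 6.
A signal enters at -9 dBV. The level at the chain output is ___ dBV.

-18 dBV

Stage 1: 10 dB above -19 dBV, reduced 10:1 to 1 dB above → -18 dBV.
Stage 2: -18 dBV is at or below the 6 dBV threshold — no compression; output -18 dBV.
Stage 3: -18 dBV ≤ 0 dBV, so stage 3 doesn't engage; output -18 dBV.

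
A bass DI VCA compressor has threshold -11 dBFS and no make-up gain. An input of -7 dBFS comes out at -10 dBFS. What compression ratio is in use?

Input overshoot = -7 − (-11) = 4 dB; output overshoot = -10 − (-11) = 1 dB.
Ratio = 4 / 1 = 4.

4:1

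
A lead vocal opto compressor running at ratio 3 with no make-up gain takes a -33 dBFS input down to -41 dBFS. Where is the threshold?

Gain reduction = -33 − (-41) = 8 dB; output overshoot = GR / (R − 1) = 8 / 2 = 4 dB.
Threshold = output − output overshoot = -41 − 4 = -45 dBFS.

-45 dBFS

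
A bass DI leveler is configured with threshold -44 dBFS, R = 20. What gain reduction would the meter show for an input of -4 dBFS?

38 dB

-4 dBFS exceeds the threshold by 40 dB.
At 20:1, output sits 40/20 = 2 dB above threshold.
Gain reduction = 40 − 2 = 38 dB.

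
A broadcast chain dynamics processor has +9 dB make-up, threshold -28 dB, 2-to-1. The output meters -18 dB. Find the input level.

-26 dB

Remove make-up: -18 − 9 = -27 dB.
Post-compression overshoot = -27 − (-28) = 1 dB.
Before 2:1 compression the overshoot was 1 × 2 = 2 dB, so input = -28 + 2 = -26 dB.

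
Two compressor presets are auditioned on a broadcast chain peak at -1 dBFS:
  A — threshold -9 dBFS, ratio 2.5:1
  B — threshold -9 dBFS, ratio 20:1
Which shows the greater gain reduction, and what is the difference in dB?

A: 8 dB over, compressed to 3.2 dB over, so 4.8 dB of GR.
B: 8 dB over, compressed to 0.4 dB over, so 7.6 dB of GR.
Difference: 2.8 dB in favour of B.

B, by 2.8 dB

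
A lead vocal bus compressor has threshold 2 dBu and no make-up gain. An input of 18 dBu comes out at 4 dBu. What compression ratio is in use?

8:1

Input overshoot = 18 − 2 = 16 dB; output overshoot = 4 − 2 = 2 dB.
Ratio = 16 / 2 = 8.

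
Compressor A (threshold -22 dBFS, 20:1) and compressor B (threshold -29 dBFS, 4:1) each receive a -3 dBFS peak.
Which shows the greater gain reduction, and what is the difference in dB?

A: GR = 19 − 19/20 = 18.05 dB.
B: GR = 26 − 26/4 = 19.5 dB.
B reduces 1.45 dB more.

B, by 1.45 dB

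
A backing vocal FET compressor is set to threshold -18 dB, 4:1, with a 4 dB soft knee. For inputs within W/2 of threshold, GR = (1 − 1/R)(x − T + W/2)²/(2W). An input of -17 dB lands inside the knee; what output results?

-17.84375 dB

x − T + W/2 = -17 − (-18) + 2 = 3.
GR = (1 − 1/4) × 3² / 8 = 0.75 × 9 / 8 = 0.84375 dB.
Output = -17 − 0.84375 = -17.84375 dB.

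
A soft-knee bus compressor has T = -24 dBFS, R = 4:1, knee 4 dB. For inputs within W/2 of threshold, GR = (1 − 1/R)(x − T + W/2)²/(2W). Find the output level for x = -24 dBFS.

x − T + W/2 = -24 − (-24) + 2 = 2.
GR = (1 − 1/4) × 2² / 8 = 0.75 × 4 / 8 = 0.375 dB.
Output = -24 − 0.375 = -24.375 dBFS.

-24.375 dBFS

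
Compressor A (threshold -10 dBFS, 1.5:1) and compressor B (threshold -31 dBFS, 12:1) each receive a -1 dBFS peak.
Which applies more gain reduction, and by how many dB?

A: 9 dB over, compressed to 6 dB over, so 3 dB of GR.
B: 30 dB over, compressed to 2.5 dB over, so 27.5 dB of GR.
B reduces 24.5 dB more.

B, by 24.5 dB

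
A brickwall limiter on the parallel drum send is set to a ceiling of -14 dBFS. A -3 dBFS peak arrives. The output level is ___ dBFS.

A brickwall limiter is an ∞:1 compressor: any input above the ceiling is clamped to -14 dBFS.

-14 dBFS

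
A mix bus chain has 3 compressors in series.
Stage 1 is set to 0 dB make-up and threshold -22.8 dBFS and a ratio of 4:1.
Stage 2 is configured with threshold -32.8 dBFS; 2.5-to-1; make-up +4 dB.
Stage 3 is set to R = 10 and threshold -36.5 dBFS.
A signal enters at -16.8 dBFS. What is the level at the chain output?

Stage 1: overshoot 6 dB → 6/4 = 1.5 dB → -21.3 dBFS.
Stage 2: -21.3 dBFS is 11.5 dB over -32.8 dBFS; at 2.5:1 that becomes 4.6 dB over, giving -28.2 dBFS; +4 dB make-up → -24.2 dBFS.
Stage 3: -24.2 dBFS is 12.3 dB over -36.5 dBFS; at 10:1 that becomes 1.23 dB over, giving -35.27 dBFS.

-35.27 dBFS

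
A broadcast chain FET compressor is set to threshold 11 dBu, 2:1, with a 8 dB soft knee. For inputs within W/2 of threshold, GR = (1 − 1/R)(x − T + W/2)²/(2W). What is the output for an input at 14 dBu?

12.46875 dBu

x − T + W/2 = 14 − 11 + 4 = 7.
GR = (1 − 1/2) × 7² / 16 = 0.5 × 49 / 16 = 1.53125 dB.
Output = 14 − 1.53125 = 12.46875 dBu.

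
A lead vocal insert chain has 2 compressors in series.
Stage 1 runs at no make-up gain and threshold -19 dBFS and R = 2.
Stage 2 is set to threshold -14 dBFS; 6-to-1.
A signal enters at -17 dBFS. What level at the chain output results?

-18 dBFS

Stage 1: overshoot 2 dB → 2/2 = 1 dB → -18 dBFS.
Stage 2: -18 dBFS ≤ -14 dBFS, so stage 2 doesn't engage; output -18 dBFS.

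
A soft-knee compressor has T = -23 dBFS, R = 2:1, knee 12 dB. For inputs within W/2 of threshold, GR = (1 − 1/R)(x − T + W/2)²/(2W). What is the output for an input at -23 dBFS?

x − T + W/2 = -23 − (-23) + 6 = 6.
GR = (1 − 1/2) × 6² / 24 = 0.5 × 36 / 24 = 0.75 dB.
Output = -23 − 0.75 = -23.75 dBFS.

-23.75 dBFS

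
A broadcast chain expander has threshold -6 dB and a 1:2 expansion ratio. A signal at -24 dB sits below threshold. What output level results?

-42 dB

The input is 18 dB below the -6 dB threshold.
A 1:2 expander multiplies undershoot by 2: 18 × 2 = 36 dB below threshold.
Output = -6 − 36 = -42 dB.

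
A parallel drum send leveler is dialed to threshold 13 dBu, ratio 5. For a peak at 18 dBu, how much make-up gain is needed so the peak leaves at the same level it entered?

4 dB

Without make-up, output = threshold + overshoot/5 = 13 + 1 = 14 dBu.
Gap to target: 4 dB.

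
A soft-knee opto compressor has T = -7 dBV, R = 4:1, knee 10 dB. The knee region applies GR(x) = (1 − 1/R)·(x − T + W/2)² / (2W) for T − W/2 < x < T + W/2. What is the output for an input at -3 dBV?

x − T + W/2 = -3 − (-7) + 5 = 9.
GR = (1 − 1/4) × 9² / 20 = 0.75 × 81 / 20 = 3.0375 dB.
Output = -3 − 3.0375 = -6.0375 dBV.

-6.0375 dBV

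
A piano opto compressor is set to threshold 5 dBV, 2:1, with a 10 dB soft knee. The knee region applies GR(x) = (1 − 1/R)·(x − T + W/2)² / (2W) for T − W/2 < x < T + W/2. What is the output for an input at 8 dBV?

x − T + W/2 = 8 − 5 + 5 = 8.
GR = (1 − 1/2) × 8² / 20 = 0.5 × 64 / 20 = 1.6 dB.
Output = 8 − 1.6 = 6.4 dBV.

6.4 dBV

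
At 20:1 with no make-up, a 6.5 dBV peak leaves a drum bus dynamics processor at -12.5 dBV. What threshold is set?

Gain reduction = 6.5 − (-12.5) = 19 dB; output overshoot = GR / (R − 1) = 19 / 19 = 1 dB.
Threshold = output − output overshoot = -12.5 − 1 = -13.5 dBV.

-13.5 dBV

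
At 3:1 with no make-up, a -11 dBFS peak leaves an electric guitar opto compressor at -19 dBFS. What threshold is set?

-23 dBFS

Input is 12 dB above T (since output overshoot × R = input overshoot: (-19 − T)·3 = -11 − T gives T = -23 dBFS).
Check: -23 + (-11 − (-23))/3 = -23 + 4 = -19 dBFS. ✓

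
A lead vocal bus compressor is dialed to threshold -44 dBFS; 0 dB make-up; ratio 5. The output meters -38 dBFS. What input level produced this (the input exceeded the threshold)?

-14 dBFS

That's 6 dB above the -44 dBFS threshold.
Undo the ratio: input overshoot = 6 × 5 = 30 dB, giving input = -14 dBFS.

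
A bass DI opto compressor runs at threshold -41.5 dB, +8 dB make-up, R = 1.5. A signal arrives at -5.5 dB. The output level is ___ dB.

-5.5 dB sits 36 dB over threshold.
1.5:1 compression reduces that to 36/1.5 = 24 dB over.
So the level is -41.5 + 24 = -17.5 dB; make-up adds 8 dB, giving -9.5 dB.

-9.5 dB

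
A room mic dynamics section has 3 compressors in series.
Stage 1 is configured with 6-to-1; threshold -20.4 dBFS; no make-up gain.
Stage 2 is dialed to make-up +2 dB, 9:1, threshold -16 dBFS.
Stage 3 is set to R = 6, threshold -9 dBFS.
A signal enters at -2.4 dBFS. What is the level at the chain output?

-15.4 dBFS

Stage 1: overshoot 18 dB → 18/6 = 3 dB → -17.4 dBFS.
Stage 2: -17.4 dBFS ≤ -16 dBFS, so stage 2 doesn't engage; make-up brings it to -15.4 dBFS.
Stage 3: below threshold (-15.4 ≤ -9); passes unchanged; output -15.4 dBFS.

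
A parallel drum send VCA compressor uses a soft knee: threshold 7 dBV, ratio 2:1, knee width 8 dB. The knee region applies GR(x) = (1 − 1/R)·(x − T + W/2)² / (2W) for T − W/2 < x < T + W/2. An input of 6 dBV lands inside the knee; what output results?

5.71875 dBV

x − T + W/2 = 6 − 7 + 4 = 3.
GR = (1 − 1/2) × 3² / 16 = 0.5 × 9 / 16 = 0.28125 dB.
Output = 6 − 0.28125 = 5.71875 dBV.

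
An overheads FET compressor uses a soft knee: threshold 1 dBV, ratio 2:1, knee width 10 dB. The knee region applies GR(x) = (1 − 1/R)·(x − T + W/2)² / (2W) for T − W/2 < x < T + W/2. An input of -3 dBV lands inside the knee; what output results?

-3.025 dBV

x − T + W/2 = -3 − 1 + 5 = 1.
GR = (1 − 1/2) × 1² / 20 = 0.5 × 1 / 20 = 0.025 dB.
Output = -3 − 0.025 = -3.025 dBV.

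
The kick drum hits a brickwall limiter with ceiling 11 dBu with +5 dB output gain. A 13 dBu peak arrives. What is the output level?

The limiter clamps the peak to its 11 dBu ceiling.
Output gain then adds 5 dB: 11 + 5 = 16 dBu.

16 dBu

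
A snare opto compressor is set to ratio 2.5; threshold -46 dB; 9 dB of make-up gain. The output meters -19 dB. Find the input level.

Stripping the +9 dB make-up gives -28 dB at the gain stage.
Post-compression overshoot = -28 − (-46) = 18 dB.
Undo the ratio: input overshoot = 18 × 2.5 = 45 dB, giving input = -1 dB.

-1 dB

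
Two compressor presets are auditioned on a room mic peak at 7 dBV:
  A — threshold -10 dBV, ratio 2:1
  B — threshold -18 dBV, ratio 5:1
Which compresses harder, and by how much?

A: GR = 17 − 17/2 = 8.5 dB.
B: GR = 25 − 25/5 = 20 dB.
B reduces 11.5 dB more.

B, by 11.5 dB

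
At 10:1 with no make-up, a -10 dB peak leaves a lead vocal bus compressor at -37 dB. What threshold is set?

Gain reduction = -10 − (-37) = 27 dB; output overshoot = GR / (R − 1) = 27 / 9 = 3 dB.
Threshold = output − output overshoot = -37 − 3 = -40 dB.

-40 dB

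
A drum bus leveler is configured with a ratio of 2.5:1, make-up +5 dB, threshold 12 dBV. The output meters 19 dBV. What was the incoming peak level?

Remove make-up: 19 − 5 = 14 dBV.
The compressed level sits 14 − 12 = 2 dB over threshold.
Before 2.5:1 compression the overshoot was 2 × 2.5 = 5 dB, so input = 12 + 5 = 17 dBV.

17 dBV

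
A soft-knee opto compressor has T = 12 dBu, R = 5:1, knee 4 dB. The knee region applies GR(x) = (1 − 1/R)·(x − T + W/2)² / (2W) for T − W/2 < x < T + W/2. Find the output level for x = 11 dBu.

10.9 dBu

x − T + W/2 = 11 − 12 + 2 = 1.
GR = (1 − 1/5) × 1² / 8 = 0.8 × 1 / 8 = 0.1 dB.
Output = 11 − 0.1 = 10.9 dBu.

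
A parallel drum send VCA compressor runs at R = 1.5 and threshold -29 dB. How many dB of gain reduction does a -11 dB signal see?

Overshoot = -11 − (-29) = 18 dB.
A 1.5:1 ratio leaves 12 dB of that excess.
GR = overshoot in − overshoot out = 18 − 12 = 6 dB.

6 dB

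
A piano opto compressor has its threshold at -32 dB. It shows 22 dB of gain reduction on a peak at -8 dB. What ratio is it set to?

12:1

Input overshoot = -8 − (-32) = 24 dB.
Output overshoot = 24 − 22 = 2 dB.
Ratio = input overshoot / output overshoot = 24 / 2 = 12.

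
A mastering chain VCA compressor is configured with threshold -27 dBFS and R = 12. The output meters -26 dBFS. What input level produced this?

-15 dBFS

That's 1 dB above the -27 dBFS threshold.
Input overshoot = R × output overshoot = 12 dB → input = -27 + 12 = -15 dBFS.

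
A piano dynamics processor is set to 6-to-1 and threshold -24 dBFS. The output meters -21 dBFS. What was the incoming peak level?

That's 3 dB above the -24 dBFS threshold.
Input overshoot = R × output overshoot = 18 dB → input = -24 + 18 = -6 dBFS.

-6 dBFS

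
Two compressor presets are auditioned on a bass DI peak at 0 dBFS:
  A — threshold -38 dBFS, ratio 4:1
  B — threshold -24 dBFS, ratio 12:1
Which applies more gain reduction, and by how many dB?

A: GR = 38 − 38/4 = 28.5 dB.
B: GR = 24 − 24/12 = 22 dB.
A applies 6.5 dB more gain reduction.

A, by 6.5 dB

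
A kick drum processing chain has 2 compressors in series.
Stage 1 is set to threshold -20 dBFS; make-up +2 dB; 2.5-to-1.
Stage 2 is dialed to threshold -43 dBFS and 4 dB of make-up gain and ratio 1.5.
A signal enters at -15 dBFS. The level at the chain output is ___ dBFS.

-21 dBFS

Stage 1: 5 dB above -20 dBFS, reduced 2.5:1 to 2 dB above → -18 dBFS; +2 dB make-up → -16 dBFS.
Stage 2: 27 dB above -43 dBFS, reduced 1.5:1 to 18 dB above → -25 dBFS; +4 dB make-up → -21 dBFS.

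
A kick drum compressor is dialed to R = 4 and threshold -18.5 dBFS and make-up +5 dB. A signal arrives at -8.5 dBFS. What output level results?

-11 dBFS

The input is 10 dB above the -18.5 dBFS threshold.
At 4:1 the overshoot is divided by 4, leaving 2.5 dB above threshold.
So the level is -18.5 + 2.5 = -16 dBFS; make-up adds 5 dB, giving -11 dBFS.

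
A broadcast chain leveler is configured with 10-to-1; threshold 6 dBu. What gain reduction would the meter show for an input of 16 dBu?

9 dB

Overshoot = 16 − 6 = 10 dB.
At 10:1, output sits 10/10 = 1 dB above threshold.
So the signal is attenuated by 10 − 1 = 9 dB.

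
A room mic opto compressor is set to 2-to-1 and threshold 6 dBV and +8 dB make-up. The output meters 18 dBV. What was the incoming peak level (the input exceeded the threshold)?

14 dBV

Before make-up, the level was 18 − 8 = 10 dBV.
The compressed level sits 10 − 6 = 4 dB over threshold.
Before 2:1 compression the overshoot was 4 × 2 = 8 dB, so input = 6 + 8 = 14 dBV.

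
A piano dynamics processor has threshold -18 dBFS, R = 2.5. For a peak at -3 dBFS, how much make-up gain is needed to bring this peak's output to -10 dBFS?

2 dB

Without make-up, output = threshold + overshoot/2.5 = -18 + 6 = -12 dBFS.
Gap to target: 2 dB.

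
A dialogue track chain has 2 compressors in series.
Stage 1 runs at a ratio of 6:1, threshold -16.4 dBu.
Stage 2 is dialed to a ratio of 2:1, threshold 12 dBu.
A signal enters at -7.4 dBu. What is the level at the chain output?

Stage 1: -7.4 dBu is 9 dB over -16.4 dBu; at 6:1 that becomes 1.5 dB over, giving -14.9 dBu.
Stage 2: below threshold (-14.9 ≤ 12); passes unchanged; output -14.9 dBu.

-14.9 dBu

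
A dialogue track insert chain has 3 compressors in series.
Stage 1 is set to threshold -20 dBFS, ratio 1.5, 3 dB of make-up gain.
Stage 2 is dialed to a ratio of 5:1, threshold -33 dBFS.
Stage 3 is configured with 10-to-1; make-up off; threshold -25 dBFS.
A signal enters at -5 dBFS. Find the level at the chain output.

Stage 1: overshoot 15 dB → 15/1.5 = 10 dB → -10 dBFS; +3 dB make-up → -7 dBFS.
Stage 2: 26 dB above -33 dBFS, reduced 5:1 to 5.2 dB above → -27.8 dBFS.
Stage 3: -27.8 dBFS ≤ -25 dBFS, so stage 3 doesn't engage; output -27.8 dBFS.

-27.8 dBFS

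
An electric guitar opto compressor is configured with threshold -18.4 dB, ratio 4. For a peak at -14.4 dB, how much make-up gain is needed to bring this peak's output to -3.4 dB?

14 dB

Overshoot 4 dB → 4/4 = 1 dB after compression, so the compressed level is -18.4 + 1 = -17.4 dB.
Make-up = target − compressed = -3.4 − (-17.4) = 14 dB.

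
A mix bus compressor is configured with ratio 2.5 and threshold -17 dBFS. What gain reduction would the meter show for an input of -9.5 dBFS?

The signal is 7.5 dB above threshold.
A 2.5:1 ratio leaves 3 dB of that excess.
GR = overshoot in − overshoot out = 7.5 − 3 = 4.5 dB.

4.5 dB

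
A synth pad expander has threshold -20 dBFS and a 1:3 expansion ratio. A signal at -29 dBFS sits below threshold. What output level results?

-47 dBFS

Below threshold, a 1:3 expander applies gain = (3−1)×(T − x) of attenuation.
(3−1) × 9 = 18 dB, so output = -29 − 18 = -47 dBFS.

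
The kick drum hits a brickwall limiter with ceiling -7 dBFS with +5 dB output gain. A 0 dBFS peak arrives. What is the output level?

A brickwall limiter is an ∞:1 compressor: any input above the ceiling is clamped to -7 dBFS.
Output gain then adds 5 dB: -7 + 5 = -2 dBFS.

-2 dBFS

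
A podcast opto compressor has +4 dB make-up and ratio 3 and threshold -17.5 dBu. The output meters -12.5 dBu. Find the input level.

-14.5 dBu

Remove make-up: -12.5 − 4 = -16.5 dBu.
That's 1 dB above the -17.5 dBu threshold.
Undo the ratio: input overshoot = 1 × 3 = 3 dB, giving input = -14.5 dBu.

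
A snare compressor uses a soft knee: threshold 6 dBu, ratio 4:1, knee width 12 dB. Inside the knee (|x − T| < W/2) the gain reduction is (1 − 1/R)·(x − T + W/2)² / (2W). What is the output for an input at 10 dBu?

x − T + W/2 = 10 − 6 + 6 = 10.
GR = (1 − 1/4) × 10² / 24 = 0.75 × 100 / 24 = 3.125 dB.
Output = 10 − 3.125 = 6.875 dBu.

6.875 dBu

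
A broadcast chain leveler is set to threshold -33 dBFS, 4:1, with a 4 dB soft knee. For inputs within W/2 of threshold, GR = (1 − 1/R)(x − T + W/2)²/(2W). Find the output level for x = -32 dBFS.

x − T + W/2 = -32 − (-33) + 2 = 3.
GR = (1 − 1/4) × 3² / 8 = 0.75 × 9 / 8 = 0.84375 dB.
Output = -32 − 0.84375 = -32.84375 dBFS.

-32.84375 dBFS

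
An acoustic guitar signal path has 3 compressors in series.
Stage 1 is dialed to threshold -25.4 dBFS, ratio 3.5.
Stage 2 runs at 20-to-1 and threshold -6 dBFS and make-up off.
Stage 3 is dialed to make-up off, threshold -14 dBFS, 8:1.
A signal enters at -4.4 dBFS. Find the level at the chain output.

Stage 1: overshoot 21 dB → 21/3.5 = 6 dB → -19.4 dBFS.
Stage 2: below threshold (-19.4 ≤ -6); passes unchanged; output -19.4 dBFS.
Stage 3: below threshold (-19.4 ≤ -14); passes unchanged; output -19.4 dBFS.

-19.4 dBFS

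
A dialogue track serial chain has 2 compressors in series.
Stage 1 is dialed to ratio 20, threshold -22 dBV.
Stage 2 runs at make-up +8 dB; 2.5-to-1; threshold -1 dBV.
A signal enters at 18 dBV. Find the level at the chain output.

-12 dBV

Stage 1: overshoot 40 dB → 40/20 = 2 dB → -20 dBV.
Stage 2: -20 dBV is at or below the -1 dBV threshold — no compression; make-up brings it to -12 dBV.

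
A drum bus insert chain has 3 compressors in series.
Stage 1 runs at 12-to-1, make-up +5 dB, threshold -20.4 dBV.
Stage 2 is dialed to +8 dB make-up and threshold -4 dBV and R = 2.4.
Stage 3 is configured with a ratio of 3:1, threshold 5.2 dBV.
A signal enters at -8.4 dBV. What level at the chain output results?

Stage 1: 12 dB above -20.4 dBV, reduced 12:1 to 1 dB above → -19.4 dBV; +5 dB make-up → -14.4 dBV.
Stage 2: below threshold (-14.4 ≤ -4); passes unchanged; make-up brings it to -6.4 dBV.
Stage 3: -6.4 dBV is at or below the 5.2 dBV threshold — no compression; output -6.4 dBV.

-6.4 dBV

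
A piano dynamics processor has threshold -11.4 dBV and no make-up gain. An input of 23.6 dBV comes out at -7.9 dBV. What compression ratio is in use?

Input overshoot = 23.6 − (-11.4) = 35 dB; output overshoot = -7.9 − (-11.4) = 3.5 dB.
Ratio = 35 / 3.5 = 10.

10:1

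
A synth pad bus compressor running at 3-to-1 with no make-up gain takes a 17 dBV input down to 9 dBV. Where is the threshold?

5 dBV

Input is 12 dB above T (since output overshoot × R = input overshoot: (9 − T)·3 = 17 − T gives T = 5 dBV).
Check: 5 + (17 − 5)/3 = 5 + 4 = 9 dBV. ✓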